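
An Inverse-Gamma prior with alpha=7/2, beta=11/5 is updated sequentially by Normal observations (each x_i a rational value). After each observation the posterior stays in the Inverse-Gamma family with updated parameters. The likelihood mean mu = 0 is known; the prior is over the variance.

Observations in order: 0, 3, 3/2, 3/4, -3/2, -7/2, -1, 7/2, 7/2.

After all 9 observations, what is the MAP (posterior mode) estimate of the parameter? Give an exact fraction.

1499/480

obs 1: x=0 → posterior Inverse-Gamma(4, 11/5)
obs 2: x=3 → posterior Inverse-Gamma(9/2, 67/10)
obs 3: x=3/2 → posterior Inverse-Gamma(5, 313/40)
obs 4: x=3/4 → posterior Inverse-Gamma(11/2, 1297/160)
obs 5: x=-3/2 → posterior Inverse-Gamma(6, 1477/160)
obs 6: x=-7/2 → posterior Inverse-Gamma(13/2, 2457/160)
obs 7: x=-1 → posterior Inverse-Gamma(7, 2537/160)
obs 8: x=7/2 → posterior Inverse-Gamma(15/2, 3517/160)
obs 9: x=7/2 → posterior Inverse-Gamma(8, 4497/160)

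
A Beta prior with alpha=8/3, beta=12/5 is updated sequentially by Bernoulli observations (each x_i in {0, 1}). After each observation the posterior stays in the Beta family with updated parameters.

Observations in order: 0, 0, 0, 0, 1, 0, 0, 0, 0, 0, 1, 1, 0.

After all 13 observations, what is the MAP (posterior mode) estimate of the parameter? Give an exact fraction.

70/241

obs 1: x=0 → posterior Beta(8/3, 17/5)
obs 2: x=0 → posterior Beta(8/3, 22/5)
obs 3: x=0 → posterior Beta(8/3, 27/5)
obs 4: x=0 → posterior Beta(8/3, 32/5)
obs 5: x=1 → posterior Beta(11/3, 32/5)
obs 6: x=0 → posterior Beta(11/3, 37/5)
obs 7: x=0 → posterior Beta(11/3, 42/5)
obs 8: x=0 → posterior Beta(11/3, 47/5)
obs 9: x=0 → posterior Beta(11/3, 52/5)
obs 10: x=0 → posterior Beta(11/3, 57/5)
obs 11: x=1 → posterior Beta(14/3, 57/5)
obs 12: x=1 → posterior Beta(17/3, 57/5)
obs 13: x=0 → posterior Beta(17/3, 62/5)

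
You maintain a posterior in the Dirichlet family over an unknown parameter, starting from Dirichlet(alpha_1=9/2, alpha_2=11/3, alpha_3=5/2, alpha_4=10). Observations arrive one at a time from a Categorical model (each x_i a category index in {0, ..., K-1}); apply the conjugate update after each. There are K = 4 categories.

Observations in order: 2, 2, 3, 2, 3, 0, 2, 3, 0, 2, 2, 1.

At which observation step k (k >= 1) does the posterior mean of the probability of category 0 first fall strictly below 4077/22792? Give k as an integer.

obs 1: x=2 → posterior Dirichlet(9/2, 11/3, 7/2, 10)
obs 2: x=2 → posterior Dirichlet(9/2, 11/3, 9/2, 10)
obs 3: x=3 → posterior Dirichlet(9/2, 11/3, 9/2, 11)
obs 4: x=2 → posterior Dirichlet(9/2, 11/3, 11/2, 11)
obs 5: x=3 → posterior Dirichlet(9/2, 11/3, 11/2, 12)
obs 6: x=0 → posterior Dirichlet(11/2, 11/3, 11/2, 12)
obs 7: x=2 → posterior Dirichlet(11/2, 11/3, 13/2, 12)
obs 8: x=3 → posterior Dirichlet(11/2, 11/3, 13/2, 13)
obs 9: x=0 → posterior Dirichlet(13/2, 11/3, 13/2, 13)
obs 10: x=2 → posterior Dirichlet(13/2, 11/3, 15/2, 13)
obs 11: x=2 → posterior Dirichlet(13/2, 11/3, 17/2, 13)
obs 12: x=1 → posterior Dirichlet(13/2, 14/3, 17/2, 13)

k = 5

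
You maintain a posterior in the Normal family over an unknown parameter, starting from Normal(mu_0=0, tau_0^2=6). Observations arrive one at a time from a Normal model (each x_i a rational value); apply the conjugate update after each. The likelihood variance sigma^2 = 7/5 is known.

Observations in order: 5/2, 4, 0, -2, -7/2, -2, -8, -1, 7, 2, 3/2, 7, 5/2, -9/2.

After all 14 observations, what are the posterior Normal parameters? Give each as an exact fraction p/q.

obs 1: x=5/2 → posterior Normal(75/37, 42/37)
obs 2: x=4 → posterior Normal(195/67, 42/67)
obs 3: x=0 → posterior Normal(195/97, 42/97)
obs 4: x=-2 → posterior Normal(135/127, 42/127)
obs 5: x=-7/2 → posterior Normal(30/157, 42/157)
obs 6: x=-2 → posterior Normal(-30/187, 42/187)
obs 7: x=-8 → posterior Normal(-270/217, 6/31)
obs 8: x=-1 → posterior Normal(-300/247, 42/247)
obs 9: x=7 → posterior Normal(-90/277, 42/277)
obs 10: x=2 → posterior Normal(-30/307, 42/307)
obs 11: x=3/2 → posterior Normal(15/337, 42/337)
obs 12: x=7 → posterior Normal(225/367, 42/367)
obs 13: x=5/2 → posterior Normal(300/397, 42/397)
obs 14: x=-9/2 → posterior Normal(165/427, 6/61)

mu_0=165/427, tau_0^2=6/61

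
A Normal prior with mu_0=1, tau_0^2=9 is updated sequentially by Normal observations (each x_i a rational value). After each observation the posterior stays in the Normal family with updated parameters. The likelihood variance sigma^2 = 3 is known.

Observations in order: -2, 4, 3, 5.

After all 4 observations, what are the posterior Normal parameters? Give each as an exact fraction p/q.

mu_0=31/13, tau_0^2=9/13

obs 1: x=-2 → posterior Normal(-5/4, 9/4)
obs 2: x=4 → posterior Normal(1, 9/7)
obs 3: x=3 → posterior Normal(8/5, 9/10)
obs 4: x=5 → posterior Normal(31/13, 9/13)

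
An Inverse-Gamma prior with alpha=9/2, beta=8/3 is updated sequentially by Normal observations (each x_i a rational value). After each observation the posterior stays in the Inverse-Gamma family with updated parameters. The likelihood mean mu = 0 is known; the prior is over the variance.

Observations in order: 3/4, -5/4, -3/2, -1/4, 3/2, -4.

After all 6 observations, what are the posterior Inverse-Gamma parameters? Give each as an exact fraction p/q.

alpha=15/2, beta=1345/96

obs 1: x=3/4 → posterior Inverse-Gamma(5, 283/96)
obs 2: x=-5/4 → posterior Inverse-Gamma(11/2, 179/48)
obs 3: x=-3/2 → posterior Inverse-Gamma(6, 233/48)
obs 4: x=-1/4 → posterior Inverse-Gamma(13/2, 469/96)
obs 5: x=3/2 → posterior Inverse-Gamma(7, 577/96)
obs 6: x=-4 → posterior Inverse-Gamma(15/2, 1345/96)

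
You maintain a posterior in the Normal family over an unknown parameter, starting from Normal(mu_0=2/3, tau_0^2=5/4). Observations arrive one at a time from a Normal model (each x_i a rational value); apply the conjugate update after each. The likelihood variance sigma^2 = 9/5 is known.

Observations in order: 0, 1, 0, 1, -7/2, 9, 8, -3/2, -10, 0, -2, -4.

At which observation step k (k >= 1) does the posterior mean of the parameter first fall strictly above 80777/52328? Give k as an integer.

obs 1: x=0 → posterior Normal(24/61, 45/61)
obs 2: x=1 → posterior Normal(49/86, 45/86)
obs 3: x=0 → posterior Normal(49/111, 15/37)
obs 4: x=1 → posterior Normal(37/68, 45/136)
obs 5: x=-7/2 → posterior Normal(-27/322, 45/161)
obs 6: x=9 → posterior Normal(141/124, 15/62)
obs 7: x=8 → posterior Normal(823/422, 45/211)
obs 8: x=-3/2 → posterior Normal(187/118, 45/236)
obs 9: x=-10 → posterior Normal(124/261, 5/29)
obs 10: x=0 → posterior Normal(62/143, 45/286)
obs 11: x=-2 → posterior Normal(74/311, 45/311)
obs 12: x=-4 → posterior Normal(-13/168, 15/112)

k = 7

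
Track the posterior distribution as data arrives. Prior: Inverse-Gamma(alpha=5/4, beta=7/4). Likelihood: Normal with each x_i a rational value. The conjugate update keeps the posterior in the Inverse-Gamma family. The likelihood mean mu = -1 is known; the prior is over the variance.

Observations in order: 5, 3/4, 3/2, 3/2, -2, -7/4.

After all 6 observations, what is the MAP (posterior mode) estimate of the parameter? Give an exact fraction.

151/28

obs 1: x=5 → posterior Inverse-Gamma(7/4, 79/4)
obs 2: x=3/4 → posterior Inverse-Gamma(9/4, 681/32)
obs 3: x=3/2 → posterior Inverse-Gamma(11/4, 781/32)
obs 4: x=3/2 → posterior Inverse-Gamma(13/4, 881/32)
obs 5: x=-2 → posterior Inverse-Gamma(15/4, 897/32)
obs 6: x=-7/4 → posterior Inverse-Gamma(17/4, 453/16)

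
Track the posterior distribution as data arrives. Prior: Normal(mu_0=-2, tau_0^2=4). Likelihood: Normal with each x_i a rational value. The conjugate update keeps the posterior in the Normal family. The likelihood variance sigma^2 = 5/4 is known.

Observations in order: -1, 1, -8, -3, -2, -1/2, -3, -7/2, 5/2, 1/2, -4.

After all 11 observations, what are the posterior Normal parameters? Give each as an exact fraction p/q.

mu_0=-346/181, tau_0^2=20/181

obs 1: x=-1 → posterior Normal(-26/21, 20/21)
obs 2: x=1 → posterior Normal(-10/37, 20/37)
obs 3: x=-8 → posterior Normal(-138/53, 20/53)
obs 4: x=-3 → posterior Normal(-62/23, 20/69)
obs 5: x=-2 → posterior Normal(-218/85, 4/17)
obs 6: x=-1/2 → posterior Normal(-226/101, 20/101)
obs 7: x=-3 → posterior Normal(-274/117, 20/117)
obs 8: x=-7/2 → posterior Normal(-330/133, 20/133)
obs 9: x=5/2 → posterior Normal(-290/149, 20/149)
obs 10: x=1/2 → posterior Normal(-94/55, 4/33)
obs 11: x=-4 → posterior Normal(-346/181, 20/181)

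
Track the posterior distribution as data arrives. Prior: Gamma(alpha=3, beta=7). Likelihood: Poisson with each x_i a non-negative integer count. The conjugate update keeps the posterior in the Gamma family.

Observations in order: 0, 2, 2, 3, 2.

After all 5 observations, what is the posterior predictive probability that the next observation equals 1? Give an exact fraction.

obs 1: x=0 → posterior Gamma(3, 8)
obs 2: x=2 → posterior Gamma(5, 9)
obs 3: x=2 → posterior Gamma(7, 10)
obs 4: x=3 → posterior Gamma(10, 11)
obs 5: x=2 → posterior Gamma(12, 12)

106993205379072/302875106592253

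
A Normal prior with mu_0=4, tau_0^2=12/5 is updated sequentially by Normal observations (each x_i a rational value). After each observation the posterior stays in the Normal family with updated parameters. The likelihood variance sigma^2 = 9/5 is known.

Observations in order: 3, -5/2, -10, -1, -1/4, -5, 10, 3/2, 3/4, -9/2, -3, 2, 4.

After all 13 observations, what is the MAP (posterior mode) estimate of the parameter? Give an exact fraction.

obs 1: x=3 → posterior Normal(24/7, 36/35)
obs 2: x=-5/2 → posterior Normal(14/11, 36/55)
obs 3: x=-10 → posterior Normal(-26/15, 12/25)
obs 4: x=-1 → posterior Normal(-30/19, 36/95)
obs 5: x=-1/4 → posterior Normal(-31/23, 36/115)
obs 6: x=-5 → posterior Normal(-17/9, 4/15)
obs 7: x=10 → posterior Normal(-11/31, 36/155)
obs 8: x=3/2 → posterior Normal(-1/7, 36/175)
obs 9: x=3/4 → posterior Normal(-2/39, 12/65)
obs 10: x=-9/2 → posterior Normal(-20/43, 36/215)
obs 11: x=-3 → posterior Normal(-32/47, 36/235)
obs 12: x=2 → posterior Normal(-8/17, 12/85)
obs 13: x=4 → posterior Normal(-8/55, 36/275)

-8/55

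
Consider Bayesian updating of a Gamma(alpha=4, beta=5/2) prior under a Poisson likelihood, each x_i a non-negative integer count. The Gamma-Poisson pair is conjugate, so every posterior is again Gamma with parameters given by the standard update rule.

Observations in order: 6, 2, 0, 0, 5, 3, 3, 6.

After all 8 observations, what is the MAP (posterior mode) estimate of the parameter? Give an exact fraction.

8/3

obs 1: x=6 → posterior Gamma(10, 7/2)
obs 2: x=2 → posterior Gamma(12, 9/2)
obs 3: x=0 → posterior Gamma(12, 11/2)
obs 4: x=0 → posterior Gamma(12, 13/2)
obs 5: x=5 → posterior Gamma(17, 15/2)
obs 6: x=3 → posterior Gamma(20, 17/2)
obs 7: x=3 → posterior Gamma(23, 19/2)
obs 8: x=6 → posterior Gamma(29, 21/2)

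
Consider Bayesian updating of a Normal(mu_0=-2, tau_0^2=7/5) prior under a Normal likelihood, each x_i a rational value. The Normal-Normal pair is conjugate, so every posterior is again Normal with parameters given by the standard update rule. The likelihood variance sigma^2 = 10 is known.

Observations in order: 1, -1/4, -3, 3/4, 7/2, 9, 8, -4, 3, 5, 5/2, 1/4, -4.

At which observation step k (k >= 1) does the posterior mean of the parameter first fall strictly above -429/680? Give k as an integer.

k = 6

obs 1: x=1 → posterior Normal(-31/19, 70/57)
obs 2: x=-1/4 → posterior Normal(-379/256, 35/32)
obs 3: x=-3 → posterior Normal(-463/284, 70/71)
obs 4: x=3/4 → posterior Normal(-17/12, 35/39)
obs 5: x=7/2 → posterior Normal(-86/85, 14/17)
obs 6: x=9 → posterior Normal(-1/4, 35/46)
obs 7: x=8 → posterior Normal(1/3, 70/99)
obs 8: x=-4 → posterior Normal(5/106, 35/53)
obs 9: x=3 → posterior Normal(26/113, 70/113)
obs 10: x=5 → posterior Normal(61/120, 7/12)
obs 11: x=5/2 → posterior Normal(157/254, 70/127)
obs 12: x=1/4 → posterior Normal(321/536, 35/67)
obs 13: x=-4 → posterior Normal(209/564, 70/141)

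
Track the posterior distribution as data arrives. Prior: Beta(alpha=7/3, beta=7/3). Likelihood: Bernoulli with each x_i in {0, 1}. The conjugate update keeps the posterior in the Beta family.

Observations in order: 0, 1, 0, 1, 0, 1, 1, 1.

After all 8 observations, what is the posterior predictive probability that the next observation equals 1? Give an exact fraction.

11/19

obs 1: x=0 → posterior Beta(7/3, 10/3)
obs 2: x=1 → posterior Beta(10/3, 10/3)
obs 3: x=0 → posterior Beta(10/3, 13/3)
obs 4: x=1 → posterior Beta(13/3, 13/3)
obs 5: x=0 → posterior Beta(13/3, 16/3)
obs 6: x=1 → posterior Beta(16/3, 16/3)
obs 7: x=1 → posterior Beta(19/3, 16/3)
obs 8: x=1 → posterior Beta(22/3, 16/3)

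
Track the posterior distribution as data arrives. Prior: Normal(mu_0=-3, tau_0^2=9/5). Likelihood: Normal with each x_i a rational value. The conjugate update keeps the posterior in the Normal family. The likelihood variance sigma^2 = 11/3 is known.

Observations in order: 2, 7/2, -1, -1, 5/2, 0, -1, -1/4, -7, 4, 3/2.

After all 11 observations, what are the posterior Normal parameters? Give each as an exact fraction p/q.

mu_0=-309/1408, tau_0^2=9/32

obs 1: x=2 → posterior Normal(-111/82, 99/82)
obs 2: x=7/2 → posterior Normal(-33/218, 99/109)
obs 3: x=-1 → posterior Normal(-87/272, 99/136)
obs 4: x=-1 → posterior Normal(-141/326, 99/163)
obs 5: x=5/2 → posterior Normal(-3/190, 99/190)
obs 6: x=0 → posterior Normal(-3/217, 99/217)
obs 7: x=-1 → posterior Normal(-15/122, 99/244)
obs 8: x=-1/4 → posterior Normal(-147/1084, 99/271)
obs 9: x=-7 → posterior Normal(-903/1192, 99/298)
obs 10: x=4 → posterior Normal(-471/1300, 99/325)
obs 11: x=3/2 → posterior Normal(-309/1408, 9/32)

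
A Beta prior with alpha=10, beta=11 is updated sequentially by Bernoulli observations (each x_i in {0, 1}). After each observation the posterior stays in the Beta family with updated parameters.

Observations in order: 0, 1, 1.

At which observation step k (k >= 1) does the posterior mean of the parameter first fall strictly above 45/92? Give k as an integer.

k = 3

obs 1: x=0 → posterior Beta(10, 12)
obs 2: x=1 → posterior Beta(11, 12)
obs 3: x=1 → posterior Beta(12, 12)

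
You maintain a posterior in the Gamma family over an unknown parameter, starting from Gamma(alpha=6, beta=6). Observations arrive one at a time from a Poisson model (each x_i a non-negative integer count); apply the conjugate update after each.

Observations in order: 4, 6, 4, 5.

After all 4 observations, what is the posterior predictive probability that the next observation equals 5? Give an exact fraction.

obs 1: x=4 → posterior Gamma(10, 7)
obs 2: x=6 → posterior Gamma(16, 8)
obs 3: x=4 → posterior Gamma(20, 9)
obs 4: x=5 → posterior Gamma(25, 10)

1187550000000000000000000000000/17449402268886407318558803753801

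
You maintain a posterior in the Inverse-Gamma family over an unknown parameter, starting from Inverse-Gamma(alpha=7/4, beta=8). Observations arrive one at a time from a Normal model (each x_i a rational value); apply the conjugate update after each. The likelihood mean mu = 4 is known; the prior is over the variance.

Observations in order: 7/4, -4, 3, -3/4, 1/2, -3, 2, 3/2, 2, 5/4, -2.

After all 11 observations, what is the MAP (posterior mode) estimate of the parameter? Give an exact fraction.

3643/264

obs 1: x=7/4 → posterior Inverse-Gamma(9/4, 337/32)
obs 2: x=-4 → posterior Inverse-Gamma(11/4, 1361/32)
obs 3: x=3 → posterior Inverse-Gamma(13/4, 1377/32)
obs 4: x=-3/4 → posterior Inverse-Gamma(15/4, 869/16)
obs 5: x=1/2 → posterior Inverse-Gamma(17/4, 967/16)
obs 6: x=-3 → posterior Inverse-Gamma(19/4, 1359/16)
obs 7: x=2 → posterior Inverse-Gamma(21/4, 1391/16)
obs 8: x=3/2 → posterior Inverse-Gamma(23/4, 1441/16)
obs 9: x=2 → posterior Inverse-Gamma(25/4, 1473/16)
obs 10: x=5/4 → posterior Inverse-Gamma(27/4, 3067/32)
obs 11: x=-2 → posterior Inverse-Gamma(29/4, 3643/32)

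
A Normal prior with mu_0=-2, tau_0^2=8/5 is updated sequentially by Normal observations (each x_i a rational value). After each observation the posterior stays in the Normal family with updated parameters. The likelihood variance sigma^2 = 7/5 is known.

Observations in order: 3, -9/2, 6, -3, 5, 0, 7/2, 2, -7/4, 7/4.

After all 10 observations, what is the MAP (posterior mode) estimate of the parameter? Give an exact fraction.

obs 1: x=3 → posterior Normal(2/3, 56/75)
obs 2: x=-9/2 → posterior Normal(-26/23, 56/115)
obs 3: x=6 → posterior Normal(22/31, 56/155)
obs 4: x=-3 → posterior Normal(-2/39, 56/195)
obs 5: x=5 → posterior Normal(38/47, 56/235)
obs 6: x=0 → posterior Normal(38/55, 56/275)
obs 7: x=7/2 → posterior Normal(22/21, 8/45)
obs 8: x=2 → posterior Normal(82/71, 56/355)
obs 9: x=-7/4 → posterior Normal(68/79, 56/395)
obs 10: x=7/4 → posterior Normal(82/87, 56/435)

82/87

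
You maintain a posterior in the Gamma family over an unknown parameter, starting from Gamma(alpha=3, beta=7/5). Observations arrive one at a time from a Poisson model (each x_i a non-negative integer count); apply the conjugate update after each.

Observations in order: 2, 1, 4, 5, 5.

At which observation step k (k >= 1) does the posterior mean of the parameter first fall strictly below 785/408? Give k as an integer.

k = 2

obs 1: x=2 → posterior Gamma(5, 12/5)
obs 2: x=1 → posterior Gamma(6, 17/5)
obs 3: x=4 → posterior Gamma(10, 22/5)
obs 4: x=5 → posterior Gamma(15, 27/5)
obs 5: x=5 → posterior Gamma(20, 32/5)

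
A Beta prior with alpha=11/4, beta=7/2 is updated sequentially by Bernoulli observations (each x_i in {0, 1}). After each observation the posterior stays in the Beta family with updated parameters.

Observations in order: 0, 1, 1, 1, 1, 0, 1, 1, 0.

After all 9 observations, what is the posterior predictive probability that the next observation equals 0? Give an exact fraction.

26/61

obs 1: x=0 → posterior Beta(11/4, 9/2)
obs 2: x=1 → posterior Beta(15/4, 9/2)
obs 3: x=1 → posterior Beta(19/4, 9/2)
obs 4: x=1 → posterior Beta(23/4, 9/2)
obs 5: x=1 → posterior Beta(27/4, 9/2)
obs 6: x=0 → posterior Beta(27/4, 11/2)
obs 7: x=1 → posterior Beta(31/4, 11/2)
obs 8: x=1 → posterior Beta(35/4, 11/2)
obs 9: x=0 → posterior Beta(35/4, 13/2)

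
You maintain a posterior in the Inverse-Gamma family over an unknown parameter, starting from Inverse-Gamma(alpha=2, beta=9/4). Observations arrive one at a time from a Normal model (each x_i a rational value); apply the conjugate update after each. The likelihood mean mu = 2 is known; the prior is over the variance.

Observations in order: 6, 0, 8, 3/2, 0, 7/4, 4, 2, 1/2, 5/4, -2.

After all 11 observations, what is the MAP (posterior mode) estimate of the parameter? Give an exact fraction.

obs 1: x=6 → posterior Inverse-Gamma(5/2, 41/4)
obs 2: x=0 → posterior Inverse-Gamma(3, 49/4)
obs 3: x=8 → posterior Inverse-Gamma(7/2, 121/4)
obs 4: x=3/2 → posterior Inverse-Gamma(4, 243/8)
obs 5: x=0 → posterior Inverse-Gamma(9/2, 259/8)
obs 6: x=7/4 → posterior Inverse-Gamma(5, 1037/32)
obs 7: x=4 → posterior Inverse-Gamma(11/2, 1101/32)
obs 8: x=2 → posterior Inverse-Gamma(6, 1101/32)
obs 9: x=1/2 → posterior Inverse-Gamma(13/2, 1137/32)
obs 10: x=5/4 → posterior Inverse-Gamma(7, 573/16)
obs 11: x=-2 → posterior Inverse-Gamma(15/2, 701/16)

701/136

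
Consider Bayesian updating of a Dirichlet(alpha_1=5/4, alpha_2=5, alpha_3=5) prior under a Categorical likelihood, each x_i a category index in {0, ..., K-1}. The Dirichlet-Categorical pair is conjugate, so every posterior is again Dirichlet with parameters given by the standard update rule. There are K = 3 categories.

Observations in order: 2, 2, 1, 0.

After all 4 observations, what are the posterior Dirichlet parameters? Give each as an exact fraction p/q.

alpha_1=9/4, alpha_2=6, alpha_3=7

obs 1: x=2 → posterior Dirichlet(5/4, 5, 6)
obs 2: x=2 → posterior Dirichlet(5/4, 5, 7)
obs 3: x=1 → posterior Dirichlet(5/4, 6, 7)
obs 4: x=0 → posterior Dirichlet(9/4, 6, 7)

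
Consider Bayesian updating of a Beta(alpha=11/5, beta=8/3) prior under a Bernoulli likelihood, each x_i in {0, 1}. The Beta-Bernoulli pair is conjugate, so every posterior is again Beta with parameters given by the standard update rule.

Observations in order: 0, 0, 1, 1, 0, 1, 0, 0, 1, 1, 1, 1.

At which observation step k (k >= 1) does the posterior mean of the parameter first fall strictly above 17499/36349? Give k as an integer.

k = 10

obs 1: x=0 → posterior Beta(11/5, 11/3)
obs 2: x=0 → posterior Beta(11/5, 14/3)
obs 3: x=1 → posterior Beta(16/5, 14/3)
obs 4: x=1 → posterior Beta(21/5, 14/3)
obs 5: x=0 → posterior Beta(21/5, 17/3)
obs 6: x=1 → posterior Beta(26/5, 17/3)
obs 7: x=0 → posterior Beta(26/5, 20/3)
obs 8: x=0 → posterior Beta(26/5, 23/3)
obs 9: x=1 → posterior Beta(31/5, 23/3)
obs 10: x=1 → posterior Beta(36/5, 23/3)
obs 11: x=1 → posterior Beta(41/5, 23/3)
obs 12: x=1 → posterior Beta(46/5, 23/3)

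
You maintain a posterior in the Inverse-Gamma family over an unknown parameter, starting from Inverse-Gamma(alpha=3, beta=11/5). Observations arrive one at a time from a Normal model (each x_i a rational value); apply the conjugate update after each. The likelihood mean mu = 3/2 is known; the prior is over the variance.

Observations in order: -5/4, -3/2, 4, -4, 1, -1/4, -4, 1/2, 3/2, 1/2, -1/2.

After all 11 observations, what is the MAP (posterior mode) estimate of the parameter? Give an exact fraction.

3881/760

obs 1: x=-5/4 → posterior Inverse-Gamma(7/2, 957/160)
obs 2: x=-3/2 → posterior Inverse-Gamma(4, 1677/160)
obs 3: x=4 → posterior Inverse-Gamma(9/2, 2177/160)
obs 4: x=-4 → posterior Inverse-Gamma(5, 4597/160)
obs 5: x=1 → posterior Inverse-Gamma(11/2, 4617/160)
obs 6: x=-1/4 → posterior Inverse-Gamma(6, 2431/80)
obs 7: x=-4 → posterior Inverse-Gamma(13/2, 3641/80)
obs 8: x=1/2 → posterior Inverse-Gamma(7, 3681/80)
obs 9: x=3/2 → posterior Inverse-Gamma(15/2, 3681/80)
obs 10: x=1/2 → posterior Inverse-Gamma(8, 3721/80)
obs 11: x=-1/2 → posterior Inverse-Gamma(17/2, 3881/80)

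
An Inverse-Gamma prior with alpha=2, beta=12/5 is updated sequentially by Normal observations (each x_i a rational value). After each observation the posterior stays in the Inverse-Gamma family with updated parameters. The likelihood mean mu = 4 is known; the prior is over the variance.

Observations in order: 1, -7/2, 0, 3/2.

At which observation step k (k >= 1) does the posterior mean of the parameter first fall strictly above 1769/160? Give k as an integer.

obs 1: x=1 → posterior Inverse-Gamma(5/2, 69/10)
obs 2: x=-7/2 → posterior Inverse-Gamma(3, 1401/40)
obs 3: x=0 → posterior Inverse-Gamma(7/2, 1721/40)
obs 4: x=3/2 → posterior Inverse-Gamma(4, 923/20)

k = 2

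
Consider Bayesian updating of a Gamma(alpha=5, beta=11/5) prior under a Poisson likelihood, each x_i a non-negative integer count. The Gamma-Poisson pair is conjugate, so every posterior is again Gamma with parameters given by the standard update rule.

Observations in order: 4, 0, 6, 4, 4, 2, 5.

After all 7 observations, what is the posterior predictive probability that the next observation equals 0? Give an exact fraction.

obs 1: x=4 → posterior Gamma(9, 16/5)
obs 2: x=0 → posterior Gamma(9, 21/5)
obs 3: x=6 → posterior Gamma(15, 26/5)
obs 4: x=4 → posterior Gamma(19, 31/5)
obs 5: x=4 → posterior Gamma(23, 36/5)
obs 6: x=2 → posterior Gamma(25, 41/5)
obs 7: x=5 → posterior Gamma(30, 46/5)

76336975747103059593894196506048699534264789630976/1686961934066707040236155036109474174986501789839001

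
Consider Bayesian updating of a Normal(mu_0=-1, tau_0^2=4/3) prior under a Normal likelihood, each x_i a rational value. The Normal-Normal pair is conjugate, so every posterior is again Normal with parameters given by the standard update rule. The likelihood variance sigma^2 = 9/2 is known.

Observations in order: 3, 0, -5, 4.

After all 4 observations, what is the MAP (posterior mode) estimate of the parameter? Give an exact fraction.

obs 1: x=3 → posterior Normal(-3/35, 36/35)
obs 2: x=0 → posterior Normal(-3/43, 36/43)
obs 3: x=-5 → posterior Normal(-43/51, 12/17)
obs 4: x=4 → posterior Normal(-11/59, 36/59)

-11/59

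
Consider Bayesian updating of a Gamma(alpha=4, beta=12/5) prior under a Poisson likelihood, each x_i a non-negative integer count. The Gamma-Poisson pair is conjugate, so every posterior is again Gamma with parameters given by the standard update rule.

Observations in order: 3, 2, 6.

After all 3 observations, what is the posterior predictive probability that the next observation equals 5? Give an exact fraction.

26838084493572729881110003125/316912650057057350374175801344

obs 1: x=3 → posterior Gamma(7, 17/5)
obs 2: x=2 → posterior Gamma(9, 22/5)
obs 3: x=6 → posterior Gamma(15, 27/5)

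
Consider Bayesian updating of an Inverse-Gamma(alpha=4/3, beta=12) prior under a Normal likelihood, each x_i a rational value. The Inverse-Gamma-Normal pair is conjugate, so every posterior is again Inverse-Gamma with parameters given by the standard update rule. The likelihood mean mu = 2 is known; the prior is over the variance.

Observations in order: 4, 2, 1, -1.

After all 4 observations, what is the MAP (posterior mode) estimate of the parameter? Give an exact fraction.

57/13

obs 1: x=4 → posterior Inverse-Gamma(11/6, 14)
obs 2: x=2 → posterior Inverse-Gamma(7/3, 14)
obs 3: x=1 → posterior Inverse-Gamma(17/6, 29/2)
obs 4: x=-1 → posterior Inverse-Gamma(10/3, 19)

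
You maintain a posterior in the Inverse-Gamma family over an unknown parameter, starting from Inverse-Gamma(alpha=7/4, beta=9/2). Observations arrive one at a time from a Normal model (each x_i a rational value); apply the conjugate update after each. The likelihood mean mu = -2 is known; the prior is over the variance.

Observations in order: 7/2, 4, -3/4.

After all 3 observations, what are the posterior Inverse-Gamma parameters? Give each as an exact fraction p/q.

alpha=13/4, beta=1229/32

obs 1: x=7/2 → posterior Inverse-Gamma(9/4, 157/8)
obs 2: x=4 → posterior Inverse-Gamma(11/4, 301/8)
obs 3: x=-3/4 → posterior Inverse-Gamma(13/4, 1229/32)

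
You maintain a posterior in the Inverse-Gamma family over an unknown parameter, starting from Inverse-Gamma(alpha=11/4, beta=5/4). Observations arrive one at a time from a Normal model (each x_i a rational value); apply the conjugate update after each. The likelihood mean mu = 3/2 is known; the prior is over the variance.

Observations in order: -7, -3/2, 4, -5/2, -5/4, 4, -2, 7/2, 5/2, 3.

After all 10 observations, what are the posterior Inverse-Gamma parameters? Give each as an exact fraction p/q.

alpha=31/4, beta=2229/32

obs 1: x=-7 → posterior Inverse-Gamma(13/4, 299/8)
obs 2: x=-3/2 → posterior Inverse-Gamma(15/4, 335/8)
obs 3: x=4 → posterior Inverse-Gamma(17/4, 45)
obs 4: x=-5/2 → posterior Inverse-Gamma(19/4, 53)
obs 5: x=-5/4 → posterior Inverse-Gamma(21/4, 1817/32)
obs 6: x=4 → posterior Inverse-Gamma(23/4, 1917/32)
obs 7: x=-2 → posterior Inverse-Gamma(25/4, 2113/32)
obs 8: x=7/2 → posterior Inverse-Gamma(27/4, 2177/32)
obs 9: x=5/2 → posterior Inverse-Gamma(29/4, 2193/32)
obs 10: x=3 → posterior Inverse-Gamma(31/4, 2229/32)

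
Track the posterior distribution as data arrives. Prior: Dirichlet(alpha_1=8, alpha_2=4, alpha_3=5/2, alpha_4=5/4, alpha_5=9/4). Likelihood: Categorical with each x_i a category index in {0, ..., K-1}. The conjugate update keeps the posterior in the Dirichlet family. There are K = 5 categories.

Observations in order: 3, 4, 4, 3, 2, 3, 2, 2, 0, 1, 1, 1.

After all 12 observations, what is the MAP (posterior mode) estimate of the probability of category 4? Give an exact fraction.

obs 1: x=3 → posterior Dirichlet(8, 4, 5/2, 9/4, 9/4)
obs 2: x=4 → posterior Dirichlet(8, 4, 5/2, 9/4, 13/4)
obs 3: x=4 → posterior Dirichlet(8, 4, 5/2, 9/4, 17/4)
obs 4: x=3 → posterior Dirichlet(8, 4, 5/2, 13/4, 17/4)
obs 5: x=2 → posterior Dirichlet(8, 4, 7/2, 13/4, 17/4)
obs 6: x=3 → posterior Dirichlet(8, 4, 7/2, 17/4, 17/4)
obs 7: x=2 → posterior Dirichlet(8, 4, 9/2, 17/4, 17/4)
obs 8: x=2 → posterior Dirichlet(8, 4, 11/2, 17/4, 17/4)
obs 9: x=0 → posterior Dirichlet(9, 4, 11/2, 17/4, 17/4)
obs 10: x=1 → posterior Dirichlet(9, 5, 11/2, 17/4, 17/4)
obs 11: x=1 → posterior Dirichlet(9, 6, 11/2, 17/4, 17/4)
obs 12: x=1 → posterior Dirichlet(9, 7, 11/2, 17/4, 17/4)

13/100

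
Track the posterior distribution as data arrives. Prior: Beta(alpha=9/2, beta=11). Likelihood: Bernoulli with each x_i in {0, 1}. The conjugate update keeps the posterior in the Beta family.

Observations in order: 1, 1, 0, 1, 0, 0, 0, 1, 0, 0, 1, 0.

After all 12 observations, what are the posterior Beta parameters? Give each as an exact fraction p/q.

alpha=19/2, beta=18

obs 1: x=1 → posterior Beta(11/2, 11)
obs 2: x=1 → posterior Beta(13/2, 11)
obs 3: x=0 → posterior Beta(13/2, 12)
obs 4: x=1 → posterior Beta(15/2, 12)
obs 5: x=0 → posterior Beta(15/2, 13)
obs 6: x=0 → posterior Beta(15/2, 14)
obs 7: x=0 → posterior Beta(15/2, 15)
obs 8: x=1 → posterior Beta(17/2, 15)
obs 9: x=0 → posterior Beta(17/2, 16)
obs 10: x=0 → posterior Beta(17/2, 17)
obs 11: x=1 → posterior Beta(19/2, 17)
obs 12: x=0 → posterior Beta(19/2, 18)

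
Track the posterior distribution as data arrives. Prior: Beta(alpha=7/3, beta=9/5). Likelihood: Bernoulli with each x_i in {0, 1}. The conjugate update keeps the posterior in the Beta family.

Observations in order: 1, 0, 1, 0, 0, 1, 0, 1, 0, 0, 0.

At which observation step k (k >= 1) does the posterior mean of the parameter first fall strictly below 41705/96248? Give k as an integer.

k = 11

obs 1: x=1 → posterior Beta(10/3, 9/5)
obs 2: x=0 → posterior Beta(10/3, 14/5)
obs 3: x=1 → posterior Beta(13/3, 14/5)
obs 4: x=0 → posterior Beta(13/3, 19/5)
obs 5: x=0 → posterior Beta(13/3, 24/5)
obs 6: x=1 → posterior Beta(16/3, 24/5)
obs 7: x=0 → posterior Beta(16/3, 29/5)
obs 8: x=1 → posterior Beta(19/3, 29/5)
obs 9: x=0 → posterior Beta(19/3, 34/5)
obs 10: x=0 → posterior Beta(19/3, 39/5)
obs 11: x=0 → posterior Beta(19/3, 44/5)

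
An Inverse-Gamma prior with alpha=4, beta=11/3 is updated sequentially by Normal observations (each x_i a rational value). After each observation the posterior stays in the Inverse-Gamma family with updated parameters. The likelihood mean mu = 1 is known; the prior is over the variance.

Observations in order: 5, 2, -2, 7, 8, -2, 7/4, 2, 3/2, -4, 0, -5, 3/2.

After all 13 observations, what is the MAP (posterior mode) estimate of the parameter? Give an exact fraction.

obs 1: x=5 → posterior Inverse-Gamma(9/2, 35/3)
obs 2: x=2 → posterior Inverse-Gamma(5, 73/6)
obs 3: x=-2 → posterior Inverse-Gamma(11/2, 50/3)
obs 4: x=7 → posterior Inverse-Gamma(6, 104/3)
obs 5: x=8 → posterior Inverse-Gamma(13/2, 355/6)
obs 6: x=-2 → posterior Inverse-Gamma(7, 191/3)
obs 7: x=7/4 → posterior Inverse-Gamma(15/2, 6139/96)
obs 8: x=2 → posterior Inverse-Gamma(8, 6187/96)
obs 9: x=3/2 → posterior Inverse-Gamma(17/2, 6199/96)
obs 10: x=-4 → posterior Inverse-Gamma(9, 7399/96)
obs 11: x=0 → posterior Inverse-Gamma(19/2, 7447/96)
obs 12: x=-5 → posterior Inverse-Gamma(10, 9175/96)
obs 13: x=3/2 → posterior Inverse-Gamma(21/2, 9187/96)

9187/1104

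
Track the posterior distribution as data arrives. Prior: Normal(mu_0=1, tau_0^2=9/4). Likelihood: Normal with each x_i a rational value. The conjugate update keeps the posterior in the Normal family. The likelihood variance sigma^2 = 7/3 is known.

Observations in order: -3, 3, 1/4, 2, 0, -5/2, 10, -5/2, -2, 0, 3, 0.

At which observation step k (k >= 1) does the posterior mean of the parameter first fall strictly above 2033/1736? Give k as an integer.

obs 1: x=-3 → posterior Normal(-53/55, 63/55)
obs 2: x=3 → posterior Normal(14/41, 63/82)
obs 3: x=1/4 → posterior Normal(139/436, 63/109)
obs 4: x=2 → posterior Normal(355/544, 63/136)
obs 5: x=0 → posterior Normal(355/652, 63/163)
obs 6: x=-5/2 → posterior Normal(17/152, 63/190)
obs 7: x=10 → posterior Normal(1165/868, 9/31)
obs 8: x=-5/2 → posterior Normal(895/976, 63/244)
obs 9: x=-2 → posterior Normal(679/1084, 63/271)
obs 10: x=0 → posterior Normal(679/1192, 63/298)
obs 11: x=3 → posterior Normal(1003/1300, 63/325)
obs 12: x=0 → posterior Normal(1003/1408, 63/352)

k = 7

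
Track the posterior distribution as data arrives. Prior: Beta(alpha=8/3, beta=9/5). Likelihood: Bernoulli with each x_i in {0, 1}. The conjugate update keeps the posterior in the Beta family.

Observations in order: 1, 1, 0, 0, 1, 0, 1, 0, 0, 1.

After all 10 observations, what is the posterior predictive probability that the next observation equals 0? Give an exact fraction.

obs 1: x=1 → posterior Beta(11/3, 9/5)
obs 2: x=1 → posterior Beta(14/3, 9/5)
obs 3: x=0 → posterior Beta(14/3, 14/5)
obs 4: x=0 → posterior Beta(14/3, 19/5)
obs 5: x=1 → posterior Beta(17/3, 19/5)
obs 6: x=0 → posterior Beta(17/3, 24/5)
obs 7: x=1 → posterior Beta(20/3, 24/5)
obs 8: x=0 → posterior Beta(20/3, 29/5)
obs 9: x=0 → posterior Beta(20/3, 34/5)
obs 10: x=1 → posterior Beta(23/3, 34/5)

102/217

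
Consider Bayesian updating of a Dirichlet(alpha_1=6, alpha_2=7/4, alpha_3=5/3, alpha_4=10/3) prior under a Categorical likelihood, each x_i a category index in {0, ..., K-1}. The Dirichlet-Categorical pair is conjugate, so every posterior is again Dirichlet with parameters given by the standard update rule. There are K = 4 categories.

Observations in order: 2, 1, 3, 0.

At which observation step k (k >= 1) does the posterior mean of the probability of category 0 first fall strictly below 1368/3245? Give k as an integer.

k = 2

obs 1: x=2 → posterior Dirichlet(6, 7/4, 8/3, 10/3)
obs 2: x=1 → posterior Dirichlet(6, 11/4, 8/3, 10/3)
obs 3: x=3 → posterior Dirichlet(6, 11/4, 8/3, 13/3)
obs 4: x=0 → posterior Dirichlet(7, 11/4, 8/3, 13/3)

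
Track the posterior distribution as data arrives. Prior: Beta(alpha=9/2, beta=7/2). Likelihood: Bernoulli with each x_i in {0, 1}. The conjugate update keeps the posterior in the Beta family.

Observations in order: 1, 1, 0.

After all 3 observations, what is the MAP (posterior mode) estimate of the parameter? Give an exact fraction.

11/18

obs 1: x=1 → posterior Beta(11/2, 7/2)
obs 2: x=1 → posterior Beta(13/2, 7/2)
obs 3: x=0 → posterior Beta(13/2, 9/2)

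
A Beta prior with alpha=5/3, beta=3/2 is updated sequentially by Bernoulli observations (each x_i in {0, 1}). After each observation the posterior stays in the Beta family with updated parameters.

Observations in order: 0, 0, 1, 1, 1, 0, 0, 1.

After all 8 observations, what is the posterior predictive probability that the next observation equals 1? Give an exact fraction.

34/67

obs 1: x=0 → posterior Beta(5/3, 5/2)
obs 2: x=0 → posterior Beta(5/3, 7/2)
obs 3: x=1 → posterior Beta(8/3, 7/2)
obs 4: x=1 → posterior Beta(11/3, 7/2)
obs 5: x=1 → posterior Beta(14/3, 7/2)
obs 6: x=0 → posterior Beta(14/3, 9/2)
obs 7: x=0 → posterior Beta(14/3, 11/2)
obs 8: x=1 → posterior Beta(17/3, 11/2)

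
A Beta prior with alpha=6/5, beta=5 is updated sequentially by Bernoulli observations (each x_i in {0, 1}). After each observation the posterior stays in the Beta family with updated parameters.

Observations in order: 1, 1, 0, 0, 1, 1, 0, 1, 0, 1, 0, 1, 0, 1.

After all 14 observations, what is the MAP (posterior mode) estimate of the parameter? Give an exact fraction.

41/91

obs 1: x=1 → posterior Beta(11/5, 5)
obs 2: x=1 → posterior Beta(16/5, 5)
obs 3: x=0 → posterior Beta(16/5, 6)
obs 4: x=0 → posterior Beta(16/5, 7)
obs 5: x=1 → posterior Beta(21/5, 7)
obs 6: x=1 → posterior Beta(26/5, 7)
obs 7: x=0 → posterior Beta(26/5, 8)
obs 8: x=1 → posterior Beta(31/5, 8)
obs 9: x=0 → posterior Beta(31/5, 9)
obs 10: x=1 → posterior Beta(36/5, 9)
obs 11: x=0 → posterior Beta(36/5, 10)
obs 12: x=1 → posterior Beta(41/5, 10)
obs 13: x=0 → posterior Beta(41/5, 11)
obs 14: x=1 → posterior Beta(46/5, 11)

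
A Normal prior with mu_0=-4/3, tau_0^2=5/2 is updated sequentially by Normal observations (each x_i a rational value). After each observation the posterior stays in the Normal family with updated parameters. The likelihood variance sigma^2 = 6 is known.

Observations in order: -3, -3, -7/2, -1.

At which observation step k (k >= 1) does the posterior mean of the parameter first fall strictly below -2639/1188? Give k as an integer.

obs 1: x=-3 → posterior Normal(-31/17, 30/17)
obs 2: x=-3 → posterior Normal(-23/11, 15/11)
obs 3: x=-7/2 → posterior Normal(-127/54, 10/9)
obs 4: x=-1 → posterior Normal(-137/64, 15/16)

k = 3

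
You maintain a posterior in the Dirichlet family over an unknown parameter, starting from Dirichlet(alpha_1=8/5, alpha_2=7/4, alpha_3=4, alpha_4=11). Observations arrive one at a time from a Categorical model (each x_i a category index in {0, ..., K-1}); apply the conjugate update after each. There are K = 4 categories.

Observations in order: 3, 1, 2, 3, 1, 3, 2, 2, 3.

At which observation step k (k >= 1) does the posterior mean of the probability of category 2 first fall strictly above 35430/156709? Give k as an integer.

k = 3

obs 1: x=3 → posterior Dirichlet(8/5, 7/4, 4, 12)
obs 2: x=1 → posterior Dirichlet(8/5, 11/4, 4, 12)
obs 3: x=2 → posterior Dirichlet(8/5, 11/4, 5, 12)
obs 4: x=3 → posterior Dirichlet(8/5, 11/4, 5, 13)
obs 5: x=1 → posterior Dirichlet(8/5, 15/4, 5, 13)
obs 6: x=3 → posterior Dirichlet(8/5, 15/4, 5, 14)
obs 7: x=2 → posterior Dirichlet(8/5, 15/4, 6, 14)
obs 8: x=2 → posterior Dirichlet(8/5, 15/4, 7, 14)
obs 9: x=3 → posterior Dirichlet(8/5, 15/4, 7, 15)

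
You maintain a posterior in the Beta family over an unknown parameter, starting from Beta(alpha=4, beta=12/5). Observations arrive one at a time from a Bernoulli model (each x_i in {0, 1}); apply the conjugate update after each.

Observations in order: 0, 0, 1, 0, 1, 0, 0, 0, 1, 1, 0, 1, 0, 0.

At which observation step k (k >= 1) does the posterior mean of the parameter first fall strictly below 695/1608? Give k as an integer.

k = 8

obs 1: x=0 → posterior Beta(4, 17/5)
obs 2: x=0 → posterior Beta(4, 22/5)
obs 3: x=1 → posterior Beta(5, 22/5)
obs 4: x=0 → posterior Beta(5, 27/5)
obs 5: x=1 → posterior Beta(6, 27/5)
obs 6: x=0 → posterior Beta(6, 32/5)
obs 7: x=0 → posterior Beta(6, 37/5)
obs 8: x=0 → posterior Beta(6, 42/5)
obs 9: x=1 → posterior Beta(7, 42/5)
obs 10: x=1 → posterior Beta(8, 42/5)
obs 11: x=0 → posterior Beta(8, 47/5)
obs 12: x=1 → posterior Beta(9, 47/5)
obs 13: x=0 → posterior Beta(9, 52/5)
obs 14: x=0 → posterior Beta(9, 57/5)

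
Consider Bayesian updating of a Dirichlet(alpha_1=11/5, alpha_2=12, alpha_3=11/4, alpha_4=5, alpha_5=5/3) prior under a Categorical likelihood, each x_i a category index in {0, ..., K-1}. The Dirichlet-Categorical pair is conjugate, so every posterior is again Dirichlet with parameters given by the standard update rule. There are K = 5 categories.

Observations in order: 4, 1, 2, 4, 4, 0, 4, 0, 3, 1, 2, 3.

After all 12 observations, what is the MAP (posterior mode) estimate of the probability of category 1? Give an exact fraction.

obs 1: x=4 → posterior Dirichlet(11/5, 12, 11/4, 5, 8/3)
obs 2: x=1 → posterior Dirichlet(11/5, 13, 11/4, 5, 8/3)
obs 3: x=2 → posterior Dirichlet(11/5, 13, 15/4, 5, 8/3)
obs 4: x=4 → posterior Dirichlet(11/5, 13, 15/4, 5, 11/3)
obs 5: x=4 → posterior Dirichlet(11/5, 13, 15/4, 5, 14/3)
obs 6: x=0 → posterior Dirichlet(16/5, 13, 15/4, 5, 14/3)
obs 7: x=4 → posterior Dirichlet(16/5, 13, 15/4, 5, 17/3)
obs 8: x=0 → posterior Dirichlet(21/5, 13, 15/4, 5, 17/3)
obs 9: x=3 → posterior Dirichlet(21/5, 13, 15/4, 6, 17/3)
obs 10: x=1 → posterior Dirichlet(21/5, 14, 15/4, 6, 17/3)
obs 11: x=2 → posterior Dirichlet(21/5, 14, 19/4, 6, 17/3)
obs 12: x=3 → posterior Dirichlet(21/5, 14, 19/4, 7, 17/3)

780/1837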